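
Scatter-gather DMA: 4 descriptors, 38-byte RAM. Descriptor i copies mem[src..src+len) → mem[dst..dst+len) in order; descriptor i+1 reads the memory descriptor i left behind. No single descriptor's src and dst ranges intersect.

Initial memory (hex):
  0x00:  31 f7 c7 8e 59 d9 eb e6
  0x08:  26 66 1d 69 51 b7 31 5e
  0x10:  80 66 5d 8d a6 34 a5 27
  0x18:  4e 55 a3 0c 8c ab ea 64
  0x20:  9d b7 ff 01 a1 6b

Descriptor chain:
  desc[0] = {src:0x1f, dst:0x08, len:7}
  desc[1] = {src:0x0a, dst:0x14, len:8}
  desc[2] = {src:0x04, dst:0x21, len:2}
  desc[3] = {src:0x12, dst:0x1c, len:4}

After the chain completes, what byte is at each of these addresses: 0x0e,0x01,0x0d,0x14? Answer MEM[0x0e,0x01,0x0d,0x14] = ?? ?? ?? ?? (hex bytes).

  after D0: wrote 7B at 0x08 = 649db7ff01a16b
  after D1: wrote 8B at 0x14 = b7ff01a16b5e8066
  after D2: wrote 2B at 0x21 = 59d9
  after D3: wrote 4B at 0x1c = 5d8db7ff
query mem[0x0e]=0x6b, mem[0x01]=0xf7, mem[0x0d]=0xa1, mem[0x14]=0xb7

MEM[0x0e,0x01,0x0d,0x14] = 6b f7 a1 b7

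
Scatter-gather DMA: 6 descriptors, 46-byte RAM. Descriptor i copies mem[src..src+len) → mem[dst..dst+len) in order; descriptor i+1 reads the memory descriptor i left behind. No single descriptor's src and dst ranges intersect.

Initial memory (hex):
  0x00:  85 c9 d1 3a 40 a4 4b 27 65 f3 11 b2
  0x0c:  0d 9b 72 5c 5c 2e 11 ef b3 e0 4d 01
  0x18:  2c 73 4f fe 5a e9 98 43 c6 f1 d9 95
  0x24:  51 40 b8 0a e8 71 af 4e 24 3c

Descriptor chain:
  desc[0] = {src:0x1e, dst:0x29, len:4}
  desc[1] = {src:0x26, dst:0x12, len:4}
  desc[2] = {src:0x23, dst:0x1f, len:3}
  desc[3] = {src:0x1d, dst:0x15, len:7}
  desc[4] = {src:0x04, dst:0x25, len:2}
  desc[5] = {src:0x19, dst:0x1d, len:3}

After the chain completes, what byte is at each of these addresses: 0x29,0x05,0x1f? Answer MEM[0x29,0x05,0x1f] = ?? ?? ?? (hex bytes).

#0 dst[0x29+4] := {0x98,0x43,0xc6,0xf1}
#1 dst[0x12+4] := {0xb8,0x0a,0xe8,0x98}
#2 dst[0x1f+3] := {0x95,0x51,0x40}
#3 dst[0x15+7] := {0xe9,0x98,0x95,0x51,0x40,0xd9,0x95}
#4 dst[0x25+2] := {0x40,0xa4}
#5 dst[0x1d+3] := {0x40,0xd9,0x95}
query mem[0x29]=0x98, mem[0x05]=0xa4, mem[0x1f]=0x95

MEM[0x29,0x05,0x1f] = 98 a4 95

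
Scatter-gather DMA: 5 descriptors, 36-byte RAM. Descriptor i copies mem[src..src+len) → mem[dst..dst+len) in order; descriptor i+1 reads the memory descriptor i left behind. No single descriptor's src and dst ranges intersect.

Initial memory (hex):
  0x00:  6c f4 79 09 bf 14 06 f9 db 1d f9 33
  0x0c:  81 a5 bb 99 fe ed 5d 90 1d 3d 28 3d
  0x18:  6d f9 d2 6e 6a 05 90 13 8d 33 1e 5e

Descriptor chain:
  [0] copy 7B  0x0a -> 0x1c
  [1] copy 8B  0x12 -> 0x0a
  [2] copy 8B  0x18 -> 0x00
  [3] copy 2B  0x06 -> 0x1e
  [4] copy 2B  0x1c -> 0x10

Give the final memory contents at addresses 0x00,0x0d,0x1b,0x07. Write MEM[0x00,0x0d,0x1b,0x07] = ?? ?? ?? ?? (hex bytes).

D0: mem[0x1c..0x22] <- [f9 33 81 a5 bb 99 fe]
D1: mem[0x0a..0x11] <- [5d 90 1d 3d 28 3d 6d f9]
D2: mem[0x00..0x07] <- [6d f9 d2 6e f9 33 81 a5]
D3: mem[0x1e..0x1f] <- [81 a5]
D4: mem[0x10..0x11] <- [f9 33]
query mem[0x00]=0x6d, mem[0x0d]=0x3d, mem[0x1b]=0x6e, mem[0x07]=0xa5

MEM[0x00,0x0d,0x1b,0x07] = 6d 3d 6e a5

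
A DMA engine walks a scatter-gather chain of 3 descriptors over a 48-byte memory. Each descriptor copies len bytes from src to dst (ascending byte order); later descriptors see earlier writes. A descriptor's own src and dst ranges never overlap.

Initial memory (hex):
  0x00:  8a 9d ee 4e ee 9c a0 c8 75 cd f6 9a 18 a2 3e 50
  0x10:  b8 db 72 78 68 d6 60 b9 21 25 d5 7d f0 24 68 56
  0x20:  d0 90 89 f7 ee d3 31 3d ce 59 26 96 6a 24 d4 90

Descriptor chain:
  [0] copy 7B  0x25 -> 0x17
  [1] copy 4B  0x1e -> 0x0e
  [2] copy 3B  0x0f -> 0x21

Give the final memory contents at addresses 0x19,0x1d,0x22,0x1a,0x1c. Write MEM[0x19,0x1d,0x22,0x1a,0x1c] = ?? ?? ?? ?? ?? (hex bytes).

MEM[0x19,0x1d,0x22,0x1a,0x1c] = 3d 96 d0 ce 26

[0] 0x25->0x17 len=7 : d3 31 3d ce 59 26 96
[1] 0x1e->0x0e len=4 : 68 56 d0 90
[2] 0x0f->0x21 len=3 : 56 d0 90
query mem[0x19]=0x3d, mem[0x1d]=0x96, mem[0x22]=0xd0, mem[0x1a]=0xce, mem[0x1c]=0x26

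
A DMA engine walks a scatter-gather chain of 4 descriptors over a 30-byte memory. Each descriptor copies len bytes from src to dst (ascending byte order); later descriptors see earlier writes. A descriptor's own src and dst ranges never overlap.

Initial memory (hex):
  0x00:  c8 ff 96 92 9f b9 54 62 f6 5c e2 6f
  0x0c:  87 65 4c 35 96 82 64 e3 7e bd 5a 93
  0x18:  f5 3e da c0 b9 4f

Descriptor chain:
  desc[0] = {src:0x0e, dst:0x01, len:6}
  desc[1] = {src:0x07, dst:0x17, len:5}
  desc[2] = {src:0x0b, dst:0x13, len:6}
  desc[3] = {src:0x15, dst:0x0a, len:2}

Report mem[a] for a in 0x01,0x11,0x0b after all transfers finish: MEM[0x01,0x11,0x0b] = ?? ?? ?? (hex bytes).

D0: mem[0x01..0x06] <- [4c 35 96 82 64 e3]
D1: mem[0x17..0x1b] <- [62 f6 5c e2 6f]
D2: mem[0x13..0x18] <- [6f 87 65 4c 35 96]
D3: mem[0x0a..0x0b] <- [65 4c]
query mem[0x01]=0x4c, mem[0x11]=0x82, mem[0x0b]=0x4c

MEM[0x01,0x11,0x0b] = 4c 82 4c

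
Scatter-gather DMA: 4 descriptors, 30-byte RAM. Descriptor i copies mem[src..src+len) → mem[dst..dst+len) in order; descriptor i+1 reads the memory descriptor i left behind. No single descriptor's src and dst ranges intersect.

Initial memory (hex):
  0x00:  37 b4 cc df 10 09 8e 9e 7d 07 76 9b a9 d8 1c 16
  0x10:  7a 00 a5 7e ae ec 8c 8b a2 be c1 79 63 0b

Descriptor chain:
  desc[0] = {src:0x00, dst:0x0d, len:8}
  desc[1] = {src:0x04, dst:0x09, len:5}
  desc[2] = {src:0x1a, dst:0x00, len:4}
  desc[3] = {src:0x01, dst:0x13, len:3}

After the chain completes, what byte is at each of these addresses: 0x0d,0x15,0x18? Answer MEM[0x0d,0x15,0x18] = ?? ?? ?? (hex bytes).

#0 dst[0x0d+8] := {0x37,0xb4,0xcc,0xdf,0x10,0x09,0x8e,0x9e}
#1 dst[0x09+5] := {0x10,0x09,0x8e,0x9e,0x7d}
#2 dst[0x00+4] := {0xc1,0x79,0x63,0x0b}
#3 dst[0x13+3] := {0x79,0x63,0x0b}
query mem[0x0d]=0x7d, mem[0x15]=0x0b, mem[0x18]=0xa2

MEM[0x0d,0x15,0x18] = 7d 0b a2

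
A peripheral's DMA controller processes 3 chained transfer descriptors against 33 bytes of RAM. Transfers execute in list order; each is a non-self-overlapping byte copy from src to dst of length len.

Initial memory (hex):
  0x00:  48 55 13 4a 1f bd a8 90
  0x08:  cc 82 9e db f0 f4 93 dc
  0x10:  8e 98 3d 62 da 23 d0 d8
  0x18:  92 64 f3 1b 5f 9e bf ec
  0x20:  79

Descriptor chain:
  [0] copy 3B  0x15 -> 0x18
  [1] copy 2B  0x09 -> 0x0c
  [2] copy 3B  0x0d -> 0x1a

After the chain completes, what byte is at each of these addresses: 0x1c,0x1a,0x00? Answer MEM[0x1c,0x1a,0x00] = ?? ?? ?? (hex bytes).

MEM[0x1c,0x1a,0x00] = dc 9e 48

#0 dst[0x18+3] := {0x23,0xd0,0xd8}
#1 dst[0x0c+2] := {0x82,0x9e}
#2 dst[0x1a+3] := {0x9e,0x93,0xdc}
query mem[0x1c]=0xdc, mem[0x1a]=0x9e, mem[0x00]=0x48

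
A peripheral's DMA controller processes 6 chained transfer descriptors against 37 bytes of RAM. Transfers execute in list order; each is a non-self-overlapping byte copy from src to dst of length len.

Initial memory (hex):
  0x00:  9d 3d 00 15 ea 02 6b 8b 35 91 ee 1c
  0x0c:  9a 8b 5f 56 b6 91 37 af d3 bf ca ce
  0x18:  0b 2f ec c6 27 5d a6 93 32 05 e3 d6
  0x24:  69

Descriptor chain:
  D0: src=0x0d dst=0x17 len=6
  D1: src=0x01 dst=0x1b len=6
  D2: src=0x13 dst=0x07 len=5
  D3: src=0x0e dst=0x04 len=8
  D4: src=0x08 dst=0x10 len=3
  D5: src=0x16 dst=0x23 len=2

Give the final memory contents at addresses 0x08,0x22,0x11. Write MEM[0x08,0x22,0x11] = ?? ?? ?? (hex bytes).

MEM[0x08,0x22,0x11] = 37 e3 af

#0 dst[0x17+6] := {0x8b,0x5f,0x56,0xb6,0x91,0x37}
#1 dst[0x1b+6] := {0x3d,0x00,0x15,0xea,0x02,0x6b}
#2 dst[0x07+5] := {0xaf,0xd3,0xbf,0xca,0x8b}
#3 dst[0x04+8] := {0x5f,0x56,0xb6,0x91,0x37,0xaf,0xd3,0xbf}
#4 dst[0x10+3] := {0x37,0xaf,0xd3}
#5 dst[0x23+2] := {0xca,0x8b}
query mem[0x08]=0x37, mem[0x22]=0xe3, mem[0x11]=0xaf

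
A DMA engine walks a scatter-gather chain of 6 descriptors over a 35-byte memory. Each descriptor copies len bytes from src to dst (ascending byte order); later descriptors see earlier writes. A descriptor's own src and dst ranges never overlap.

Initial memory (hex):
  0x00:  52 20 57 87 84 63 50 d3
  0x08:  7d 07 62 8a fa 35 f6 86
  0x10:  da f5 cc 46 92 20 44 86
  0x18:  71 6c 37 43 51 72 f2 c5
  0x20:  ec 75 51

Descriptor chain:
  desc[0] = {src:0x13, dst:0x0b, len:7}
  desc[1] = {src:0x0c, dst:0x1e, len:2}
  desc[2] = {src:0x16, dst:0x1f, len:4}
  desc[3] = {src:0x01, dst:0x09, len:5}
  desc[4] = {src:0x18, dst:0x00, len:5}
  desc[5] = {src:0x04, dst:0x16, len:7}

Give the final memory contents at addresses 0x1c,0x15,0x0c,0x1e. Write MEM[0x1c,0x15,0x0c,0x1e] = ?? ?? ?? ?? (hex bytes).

  after D0: wrote 7B at 0x0b = 4692204486716c
  after D1: wrote 2B at 0x1e = 9220
  after D2: wrote 4B at 0x1f = 4486716c
  after D3: wrote 5B at 0x09 = 2057878463
  after D4: wrote 5B at 0x00 = 716c374351
  after D5: wrote 7B at 0x16 = 516350d37d2057
query mem[0x1c]=0x57, mem[0x15]=0x20, mem[0x0c]=0x84, mem[0x1e]=0x92

MEM[0x1c,0x15,0x0c,0x1e] = 57 20 84 92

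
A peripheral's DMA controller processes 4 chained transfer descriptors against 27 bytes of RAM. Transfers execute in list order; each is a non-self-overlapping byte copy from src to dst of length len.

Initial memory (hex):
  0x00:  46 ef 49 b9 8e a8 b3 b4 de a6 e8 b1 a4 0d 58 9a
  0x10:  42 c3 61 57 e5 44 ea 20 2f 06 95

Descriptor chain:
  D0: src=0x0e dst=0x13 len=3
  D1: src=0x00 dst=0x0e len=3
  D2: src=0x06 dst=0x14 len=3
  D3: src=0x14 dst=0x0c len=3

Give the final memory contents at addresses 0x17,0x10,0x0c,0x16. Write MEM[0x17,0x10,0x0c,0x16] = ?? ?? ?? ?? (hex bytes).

MEM[0x17,0x10,0x0c,0x16] = 20 49 b3 de

#0 dst[0x13+3] := {0x58,0x9a,0x42}
#1 dst[0x0e+3] := {0x46,0xef,0x49}
#2 dst[0x14+3] := {0xb3,0xb4,0xde}
#3 dst[0x0c+3] := {0xb3,0xb4,0xde}
query mem[0x17]=0x20, mem[0x10]=0x49, mem[0x0c]=0xb3, mem[0x16]=0xde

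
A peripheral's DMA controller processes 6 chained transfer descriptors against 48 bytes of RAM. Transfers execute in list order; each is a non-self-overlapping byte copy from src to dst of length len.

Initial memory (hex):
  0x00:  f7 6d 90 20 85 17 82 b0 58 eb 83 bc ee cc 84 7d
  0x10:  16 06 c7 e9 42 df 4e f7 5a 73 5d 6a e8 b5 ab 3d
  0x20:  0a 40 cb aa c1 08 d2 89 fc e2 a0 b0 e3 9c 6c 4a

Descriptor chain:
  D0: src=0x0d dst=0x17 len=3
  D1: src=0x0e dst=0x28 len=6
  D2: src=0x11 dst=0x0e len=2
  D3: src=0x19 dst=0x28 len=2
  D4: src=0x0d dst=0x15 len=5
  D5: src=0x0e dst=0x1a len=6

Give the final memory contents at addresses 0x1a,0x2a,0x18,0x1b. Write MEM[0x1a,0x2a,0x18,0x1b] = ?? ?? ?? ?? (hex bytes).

MEM[0x1a,0x2a,0x18,0x1b] = 06 16 16 c7

D0: mem[0x17..0x19] <- [cc 84 7d]
D1: mem[0x28..0x2d] <- [84 7d 16 06 c7 e9]
D2: mem[0x0e..0x0f] <- [06 c7]
D3: mem[0x28..0x29] <- [7d 5d]
D4: mem[0x15..0x19] <- [cc 06 c7 16 06]
D5: mem[0x1a..0x1f] <- [06 c7 16 06 c7 e9]
query mem[0x1a]=0x06, mem[0x2a]=0x16, mem[0x18]=0x16, mem[0x1b]=0xc7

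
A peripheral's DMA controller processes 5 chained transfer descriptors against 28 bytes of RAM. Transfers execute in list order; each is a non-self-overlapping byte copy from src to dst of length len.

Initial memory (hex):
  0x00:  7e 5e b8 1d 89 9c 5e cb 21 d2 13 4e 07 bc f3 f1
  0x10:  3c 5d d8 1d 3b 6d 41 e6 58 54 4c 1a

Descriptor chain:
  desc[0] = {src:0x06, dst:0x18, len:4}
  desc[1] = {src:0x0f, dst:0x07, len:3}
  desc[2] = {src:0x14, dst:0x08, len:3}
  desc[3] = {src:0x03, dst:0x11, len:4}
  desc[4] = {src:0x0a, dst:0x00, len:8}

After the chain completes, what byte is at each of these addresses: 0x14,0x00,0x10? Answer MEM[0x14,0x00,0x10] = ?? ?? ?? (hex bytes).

MEM[0x14,0x00,0x10] = 5e 41 3c

#0 dst[0x18+4] := {0x5e,0xcb,0x21,0xd2}
#1 dst[0x07+3] := {0xf1,0x3c,0x5d}
#2 dst[0x08+3] := {0x3b,0x6d,0x41}
#3 dst[0x11+4] := {0x1d,0x89,0x9c,0x5e}
#4 dst[0x00+8] := {0x41,0x4e,0x07,0xbc,0xf3,0xf1,0x3c,0x1d}
query mem[0x14]=0x5e, mem[0x00]=0x41, mem[0x10]=0x3c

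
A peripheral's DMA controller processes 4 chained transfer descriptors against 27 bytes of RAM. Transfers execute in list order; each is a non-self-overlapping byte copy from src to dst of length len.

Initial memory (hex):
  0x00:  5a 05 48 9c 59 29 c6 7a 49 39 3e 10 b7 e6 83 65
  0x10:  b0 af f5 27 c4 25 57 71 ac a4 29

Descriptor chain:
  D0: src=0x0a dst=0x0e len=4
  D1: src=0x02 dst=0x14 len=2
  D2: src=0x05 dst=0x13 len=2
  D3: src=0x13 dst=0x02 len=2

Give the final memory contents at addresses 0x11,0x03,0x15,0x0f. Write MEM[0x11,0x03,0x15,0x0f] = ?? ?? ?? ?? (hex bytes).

MEM[0x11,0x03,0x15,0x0f] = e6 c6 9c 10

#0 dst[0x0e+4] := {0x3e,0x10,0xb7,0xe6}
#1 dst[0x14+2] := {0x48,0x9c}
#2 dst[0x13+2] := {0x29,0xc6}
#3 dst[0x02+2] := {0x29,0xc6}
query mem[0x11]=0xe6, mem[0x03]=0xc6, mem[0x15]=0x9c, mem[0x0f]=0x10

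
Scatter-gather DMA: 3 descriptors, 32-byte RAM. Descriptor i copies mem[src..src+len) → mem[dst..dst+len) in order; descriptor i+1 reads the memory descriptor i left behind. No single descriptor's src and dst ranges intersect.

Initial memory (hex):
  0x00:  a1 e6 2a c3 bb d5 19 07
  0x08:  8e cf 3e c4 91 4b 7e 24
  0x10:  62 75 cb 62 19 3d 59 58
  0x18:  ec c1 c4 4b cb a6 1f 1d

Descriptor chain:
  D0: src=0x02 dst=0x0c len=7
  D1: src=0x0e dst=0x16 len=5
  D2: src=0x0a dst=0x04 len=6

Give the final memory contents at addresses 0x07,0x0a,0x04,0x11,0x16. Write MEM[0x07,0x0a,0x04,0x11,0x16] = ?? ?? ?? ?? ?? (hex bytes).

[0] 0x02->0x0c len=7 : 2a c3 bb d5 19 07 8e
[1] 0x0e->0x16 len=5 : bb d5 19 07 8e
[2] 0x0a->0x04 len=6 : 3e c4 2a c3 bb d5
query mem[0x07]=0xc3, mem[0x0a]=0x3e, mem[0x04]=0x3e, mem[0x11]=0x07, mem[0x16]=0xbb

MEM[0x07,0x0a,0x04,0x11,0x16] = c3 3e 3e 07 bb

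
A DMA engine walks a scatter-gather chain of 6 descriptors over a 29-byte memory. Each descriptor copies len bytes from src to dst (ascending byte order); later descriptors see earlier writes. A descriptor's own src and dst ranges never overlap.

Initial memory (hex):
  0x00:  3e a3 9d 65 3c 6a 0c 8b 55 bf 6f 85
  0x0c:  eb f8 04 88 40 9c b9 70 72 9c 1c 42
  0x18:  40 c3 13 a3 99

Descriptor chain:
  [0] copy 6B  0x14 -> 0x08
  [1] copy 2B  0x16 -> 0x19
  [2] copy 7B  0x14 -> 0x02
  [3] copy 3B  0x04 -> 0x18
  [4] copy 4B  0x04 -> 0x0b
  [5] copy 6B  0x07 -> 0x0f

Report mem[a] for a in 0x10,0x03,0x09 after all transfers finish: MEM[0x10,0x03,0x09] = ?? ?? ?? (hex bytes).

MEM[0x10,0x03,0x09] = 42 9c 9c

[0] 0x14->0x08 len=6 : 72 9c 1c 42 40 c3
[1] 0x16->0x19 len=2 : 1c 42
[2] 0x14->0x02 len=7 : 72 9c 1c 42 40 1c 42
[3] 0x04->0x18 len=3 : 1c 42 40
[4] 0x04->0x0b len=4 : 1c 42 40 1c
[5] 0x07->0x0f len=6 : 1c 42 9c 1c 1c 42
query mem[0x10]=0x42, mem[0x03]=0x9c, mem[0x09]=0x9c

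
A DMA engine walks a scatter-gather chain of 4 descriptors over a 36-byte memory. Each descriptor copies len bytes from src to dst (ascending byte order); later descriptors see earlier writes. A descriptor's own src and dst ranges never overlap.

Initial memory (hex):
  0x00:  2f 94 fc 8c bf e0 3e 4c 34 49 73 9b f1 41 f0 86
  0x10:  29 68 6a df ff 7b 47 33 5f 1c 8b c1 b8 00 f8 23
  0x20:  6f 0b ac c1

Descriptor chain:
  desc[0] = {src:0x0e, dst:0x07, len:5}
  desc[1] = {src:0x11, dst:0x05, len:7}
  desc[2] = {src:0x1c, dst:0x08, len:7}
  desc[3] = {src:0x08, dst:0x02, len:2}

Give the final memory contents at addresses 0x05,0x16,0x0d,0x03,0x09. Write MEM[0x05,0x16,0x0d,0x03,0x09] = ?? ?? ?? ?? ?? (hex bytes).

MEM[0x05,0x16,0x0d,0x03,0x09] = 68 47 0b 00 00

[0] 0x0e->0x07 len=5 : f0 86 29 68 6a
[1] 0x11->0x05 len=7 : 68 6a df ff 7b 47 33
[2] 0x1c->0x08 len=7 : b8 00 f8 23 6f 0b ac
[3] 0x08->0x02 len=2 : b8 00
query mem[0x05]=0x68, mem[0x16]=0x47, mem[0x0d]=0x0b, mem[0x03]=0x00, mem[0x09]=0x00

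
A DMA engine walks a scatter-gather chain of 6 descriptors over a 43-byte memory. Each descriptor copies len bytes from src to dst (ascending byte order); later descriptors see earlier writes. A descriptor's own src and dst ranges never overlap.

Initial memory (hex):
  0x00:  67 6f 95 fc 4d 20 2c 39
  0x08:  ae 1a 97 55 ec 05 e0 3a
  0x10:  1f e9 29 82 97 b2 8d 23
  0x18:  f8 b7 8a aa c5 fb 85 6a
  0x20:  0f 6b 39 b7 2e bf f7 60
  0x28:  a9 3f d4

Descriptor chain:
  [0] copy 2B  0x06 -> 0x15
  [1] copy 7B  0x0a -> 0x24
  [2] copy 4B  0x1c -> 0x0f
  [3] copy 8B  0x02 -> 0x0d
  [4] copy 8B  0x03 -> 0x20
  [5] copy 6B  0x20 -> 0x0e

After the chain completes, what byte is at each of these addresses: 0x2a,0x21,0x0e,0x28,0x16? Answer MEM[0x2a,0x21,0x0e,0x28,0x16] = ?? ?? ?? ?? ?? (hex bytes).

MEM[0x2a,0x21,0x0e,0x28,0x16] = 1f 4d fc e0 39

D0: mem[0x15..0x16] <- [2c 39]
D1: mem[0x24..0x2a] <- [97 55 ec 05 e0 3a 1f]
D2: mem[0x0f..0x12] <- [c5 fb 85 6a]
D3: mem[0x0d..0x14] <- [95 fc 4d 20 2c 39 ae 1a]
D4: mem[0x20..0x27] <- [fc 4d 20 2c 39 ae 1a 97]
D5: mem[0x0e..0x13] <- [fc 4d 20 2c 39 ae]
query mem[0x2a]=0x1f, mem[0x21]=0x4d, mem[0x0e]=0xfc, mem[0x28]=0xe0, mem[0x16]=0x39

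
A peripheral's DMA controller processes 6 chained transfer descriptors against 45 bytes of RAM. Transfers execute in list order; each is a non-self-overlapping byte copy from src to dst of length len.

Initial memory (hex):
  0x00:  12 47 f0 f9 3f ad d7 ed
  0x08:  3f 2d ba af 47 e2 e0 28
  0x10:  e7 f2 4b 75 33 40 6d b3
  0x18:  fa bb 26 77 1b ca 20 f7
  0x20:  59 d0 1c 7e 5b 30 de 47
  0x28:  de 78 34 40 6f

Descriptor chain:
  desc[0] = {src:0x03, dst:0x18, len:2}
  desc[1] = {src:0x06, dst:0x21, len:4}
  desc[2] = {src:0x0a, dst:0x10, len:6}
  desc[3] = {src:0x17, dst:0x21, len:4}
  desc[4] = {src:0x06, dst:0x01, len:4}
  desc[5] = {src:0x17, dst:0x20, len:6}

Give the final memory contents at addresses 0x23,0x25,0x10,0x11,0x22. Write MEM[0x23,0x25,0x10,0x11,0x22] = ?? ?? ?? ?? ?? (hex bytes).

MEM[0x23,0x25,0x10,0x11,0x22] = 26 1b ba af 3f

  after D0: wrote 2B at 0x18 = f93f
  after D1: wrote 4B at 0x21 = d7ed3f2d
  after D2: wrote 6B at 0x10 = baaf47e2e028
  after D3: wrote 4B at 0x21 = b3f93f26
  after D4: wrote 4B at 0x01 = d7ed3f2d
  after D5: wrote 6B at 0x20 = b3f93f26771b
query mem[0x23]=0x26, mem[0x25]=0x1b, mem[0x10]=0xba, mem[0x11]=0xaf, mem[0x22]=0x3f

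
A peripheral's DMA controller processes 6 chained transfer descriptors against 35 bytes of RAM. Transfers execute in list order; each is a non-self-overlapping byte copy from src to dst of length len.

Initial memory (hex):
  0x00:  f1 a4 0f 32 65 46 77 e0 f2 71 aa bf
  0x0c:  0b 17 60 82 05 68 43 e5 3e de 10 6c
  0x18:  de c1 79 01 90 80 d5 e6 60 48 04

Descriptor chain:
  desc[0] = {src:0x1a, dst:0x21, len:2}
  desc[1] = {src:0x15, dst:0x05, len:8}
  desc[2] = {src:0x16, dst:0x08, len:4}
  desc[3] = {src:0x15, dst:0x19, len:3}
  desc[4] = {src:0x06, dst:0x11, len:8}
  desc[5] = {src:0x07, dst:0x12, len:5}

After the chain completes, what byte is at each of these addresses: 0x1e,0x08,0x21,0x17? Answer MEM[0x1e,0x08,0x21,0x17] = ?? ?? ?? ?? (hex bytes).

[0] 0x1a->0x21 len=2 : 79 01
[1] 0x15->0x05 len=8 : de 10 6c de c1 79 01 90
[2] 0x16->0x08 len=4 : 10 6c de c1
[3] 0x15->0x19 len=3 : de 10 6c
[4] 0x06->0x11 len=8 : 10 6c 10 6c de c1 90 17
[5] 0x07->0x12 len=5 : 6c 10 6c de c1
query mem[0x1e]=0xd5, mem[0x08]=0x10, mem[0x21]=0x79, mem[0x17]=0x90

MEM[0x1e,0x08,0x21,0x17] = d5 10 79 90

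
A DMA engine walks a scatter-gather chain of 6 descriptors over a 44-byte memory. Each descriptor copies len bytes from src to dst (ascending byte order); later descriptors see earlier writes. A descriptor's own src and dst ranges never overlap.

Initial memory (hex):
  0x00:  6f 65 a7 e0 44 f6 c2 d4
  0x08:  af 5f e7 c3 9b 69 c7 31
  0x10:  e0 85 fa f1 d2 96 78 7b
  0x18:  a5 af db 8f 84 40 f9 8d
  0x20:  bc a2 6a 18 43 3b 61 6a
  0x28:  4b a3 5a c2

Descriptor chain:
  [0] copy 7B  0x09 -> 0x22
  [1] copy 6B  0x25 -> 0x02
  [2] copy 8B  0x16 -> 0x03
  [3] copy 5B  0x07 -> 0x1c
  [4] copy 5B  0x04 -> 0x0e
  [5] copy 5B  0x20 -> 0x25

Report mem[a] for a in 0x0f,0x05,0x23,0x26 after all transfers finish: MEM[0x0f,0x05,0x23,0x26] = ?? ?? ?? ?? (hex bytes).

#0 dst[0x22+7] := {0x5f,0xe7,0xc3,0x9b,0x69,0xc7,0x31}
#1 dst[0x02+6] := {0x9b,0x69,0xc7,0x31,0xa3,0x5a}
#2 dst[0x03+8] := {0x78,0x7b,0xa5,0xaf,0xdb,0x8f,0x84,0x40}
#3 dst[0x1c+5] := {0xdb,0x8f,0x84,0x40,0xc3}
#4 dst[0x0e+5] := {0x7b,0xa5,0xaf,0xdb,0x8f}
#5 dst[0x25+5] := {0xc3,0xa2,0x5f,0xe7,0xc3}
query mem[0x0f]=0xa5, mem[0x05]=0xa5, mem[0x23]=0xe7, mem[0x26]=0xa2

MEM[0x0f,0x05,0x23,0x26] = a5 a5 e7 a2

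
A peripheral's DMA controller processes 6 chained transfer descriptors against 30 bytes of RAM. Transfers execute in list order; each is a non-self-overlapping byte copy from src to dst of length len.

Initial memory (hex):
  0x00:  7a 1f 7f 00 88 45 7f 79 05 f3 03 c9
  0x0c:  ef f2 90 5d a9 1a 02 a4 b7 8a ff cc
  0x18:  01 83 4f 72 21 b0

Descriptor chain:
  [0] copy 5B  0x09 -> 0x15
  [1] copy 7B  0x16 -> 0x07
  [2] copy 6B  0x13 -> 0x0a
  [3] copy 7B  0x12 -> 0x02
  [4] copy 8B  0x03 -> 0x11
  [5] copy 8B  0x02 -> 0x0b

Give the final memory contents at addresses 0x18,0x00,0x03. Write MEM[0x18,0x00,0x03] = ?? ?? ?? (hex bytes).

MEM[0x18,0x00,0x03] = a4 7a a4

D0: mem[0x15..0x19] <- [f3 03 c9 ef f2]
D1: mem[0x07..0x0d] <- [03 c9 ef f2 4f 72 21]
D2: mem[0x0a..0x0f] <- [a4 b7 f3 03 c9 ef]
D3: mem[0x02..0x08] <- [02 a4 b7 f3 03 c9 ef]
D4: mem[0x11..0x18] <- [a4 b7 f3 03 c9 ef ef a4]
D5: mem[0x0b..0x12] <- [02 a4 b7 f3 03 c9 ef ef]
query mem[0x18]=0xa4, mem[0x00]=0x7a, mem[0x03]=0xa4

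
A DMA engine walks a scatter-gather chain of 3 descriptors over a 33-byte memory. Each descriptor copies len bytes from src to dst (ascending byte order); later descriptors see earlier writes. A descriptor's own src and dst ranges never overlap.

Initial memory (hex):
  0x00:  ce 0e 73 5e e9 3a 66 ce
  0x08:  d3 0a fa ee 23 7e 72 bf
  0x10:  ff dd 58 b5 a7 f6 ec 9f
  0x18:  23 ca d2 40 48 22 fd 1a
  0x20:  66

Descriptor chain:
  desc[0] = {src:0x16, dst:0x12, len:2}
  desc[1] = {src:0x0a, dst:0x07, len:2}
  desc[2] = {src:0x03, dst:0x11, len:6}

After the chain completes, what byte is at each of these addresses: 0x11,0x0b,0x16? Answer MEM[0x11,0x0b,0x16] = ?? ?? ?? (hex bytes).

MEM[0x11,0x0b,0x16] = 5e ee ee

D0: mem[0x12..0x13] <- [ec 9f]
D1: mem[0x07..0x08] <- [fa ee]
D2: mem[0x11..0x16] <- [5e e9 3a 66 fa ee]
query mem[0x11]=0x5e, mem[0x0b]=0xee, mem[0x16]=0xee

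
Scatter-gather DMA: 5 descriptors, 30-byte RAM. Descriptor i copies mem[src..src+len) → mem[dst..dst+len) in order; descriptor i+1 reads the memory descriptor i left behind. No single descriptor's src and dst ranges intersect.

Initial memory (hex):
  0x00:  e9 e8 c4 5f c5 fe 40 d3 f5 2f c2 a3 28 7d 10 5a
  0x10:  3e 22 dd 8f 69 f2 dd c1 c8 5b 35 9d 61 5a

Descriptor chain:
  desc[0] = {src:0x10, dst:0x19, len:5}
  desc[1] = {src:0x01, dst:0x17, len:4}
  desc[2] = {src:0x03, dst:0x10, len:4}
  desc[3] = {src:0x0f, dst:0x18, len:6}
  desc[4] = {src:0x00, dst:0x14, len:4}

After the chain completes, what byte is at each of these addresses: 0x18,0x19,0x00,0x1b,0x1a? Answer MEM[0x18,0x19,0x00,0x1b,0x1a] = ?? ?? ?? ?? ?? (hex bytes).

[0] 0x10->0x19 len=5 : 3e 22 dd 8f 69
[1] 0x01->0x17 len=4 : e8 c4 5f c5
[2] 0x03->0x10 len=4 : 5f c5 fe 40
[3] 0x0f->0x18 len=6 : 5a 5f c5 fe 40 69
[4] 0x00->0x14 len=4 : e9 e8 c4 5f
query mem[0x18]=0x5a, mem[0x19]=0x5f, mem[0x00]=0xe9, mem[0x1b]=0xfe, mem[0x1a]=0xc5

MEM[0x18,0x19,0x00,0x1b,0x1a] = 5a 5f e9 fe c5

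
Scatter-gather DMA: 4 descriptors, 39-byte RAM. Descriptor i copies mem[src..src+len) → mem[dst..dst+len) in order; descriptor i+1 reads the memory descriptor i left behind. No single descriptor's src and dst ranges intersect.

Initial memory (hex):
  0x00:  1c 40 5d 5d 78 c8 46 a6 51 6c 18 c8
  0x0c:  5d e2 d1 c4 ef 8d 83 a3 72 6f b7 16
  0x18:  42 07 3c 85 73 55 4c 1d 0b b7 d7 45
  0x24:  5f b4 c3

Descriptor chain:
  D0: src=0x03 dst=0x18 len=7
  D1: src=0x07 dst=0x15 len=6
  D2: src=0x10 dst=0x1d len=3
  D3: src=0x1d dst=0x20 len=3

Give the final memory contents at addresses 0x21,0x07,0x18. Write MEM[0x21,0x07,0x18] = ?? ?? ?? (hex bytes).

#0 dst[0x18+7] := {0x5d,0x78,0xc8,0x46,0xa6,0x51,0x6c}
#1 dst[0x15+6] := {0xa6,0x51,0x6c,0x18,0xc8,0x5d}
#2 dst[0x1d+3] := {0xef,0x8d,0x83}
#3 dst[0x20+3] := {0xef,0x8d,0x83}
query mem[0x21]=0x8d, mem[0x07]=0xa6, mem[0x18]=0x18

MEM[0x21,0x07,0x18] = 8d a6 18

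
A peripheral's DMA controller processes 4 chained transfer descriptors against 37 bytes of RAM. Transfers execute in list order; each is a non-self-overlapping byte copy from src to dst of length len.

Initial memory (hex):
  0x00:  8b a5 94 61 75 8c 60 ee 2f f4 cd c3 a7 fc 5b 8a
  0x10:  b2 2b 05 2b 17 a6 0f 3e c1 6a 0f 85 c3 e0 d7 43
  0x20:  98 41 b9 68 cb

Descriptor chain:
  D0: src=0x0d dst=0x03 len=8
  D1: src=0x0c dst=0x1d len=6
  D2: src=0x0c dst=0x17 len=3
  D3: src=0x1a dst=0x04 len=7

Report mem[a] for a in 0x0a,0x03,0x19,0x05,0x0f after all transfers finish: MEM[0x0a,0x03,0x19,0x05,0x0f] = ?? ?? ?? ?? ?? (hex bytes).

MEM[0x0a,0x03,0x19,0x05,0x0f] = 8a fc 5b 85 8a

D0: mem[0x03..0x0a] <- [fc 5b 8a b2 2b 05 2b 17]
D1: mem[0x1d..0x22] <- [a7 fc 5b 8a b2 2b]
D2: mem[0x17..0x19] <- [a7 fc 5b]
D3: mem[0x04..0x0a] <- [0f 85 c3 a7 fc 5b 8a]
query mem[0x0a]=0x8a, mem[0x03]=0xfc, mem[0x19]=0x5b, mem[0x05]=0x85, mem[0x0f]=0x8a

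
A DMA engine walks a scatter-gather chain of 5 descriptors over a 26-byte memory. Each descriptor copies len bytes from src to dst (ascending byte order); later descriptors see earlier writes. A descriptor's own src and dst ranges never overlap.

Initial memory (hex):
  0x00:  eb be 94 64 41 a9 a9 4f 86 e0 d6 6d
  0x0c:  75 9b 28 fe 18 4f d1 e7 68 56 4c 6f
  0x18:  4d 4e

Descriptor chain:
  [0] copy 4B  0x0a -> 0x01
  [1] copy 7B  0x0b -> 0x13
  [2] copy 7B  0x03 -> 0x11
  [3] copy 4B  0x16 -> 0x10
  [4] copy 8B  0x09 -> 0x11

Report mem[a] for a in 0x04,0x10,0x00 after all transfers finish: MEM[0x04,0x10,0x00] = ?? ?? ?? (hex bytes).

#0 dst[0x01+4] := {0xd6,0x6d,0x75,0x9b}
#1 dst[0x13+7] := {0x6d,0x75,0x9b,0x28,0xfe,0x18,0x4f}
#2 dst[0x11+7] := {0x75,0x9b,0xa9,0xa9,0x4f,0x86,0xe0}
#3 dst[0x10+4] := {0x86,0xe0,0x18,0x4f}
#4 dst[0x11+8] := {0xe0,0xd6,0x6d,0x75,0x9b,0x28,0xfe,0x86}
query mem[0x04]=0x9b, mem[0x10]=0x86, mem[0x00]=0xeb

MEM[0x04,0x10,0x00] = 9b 86 eb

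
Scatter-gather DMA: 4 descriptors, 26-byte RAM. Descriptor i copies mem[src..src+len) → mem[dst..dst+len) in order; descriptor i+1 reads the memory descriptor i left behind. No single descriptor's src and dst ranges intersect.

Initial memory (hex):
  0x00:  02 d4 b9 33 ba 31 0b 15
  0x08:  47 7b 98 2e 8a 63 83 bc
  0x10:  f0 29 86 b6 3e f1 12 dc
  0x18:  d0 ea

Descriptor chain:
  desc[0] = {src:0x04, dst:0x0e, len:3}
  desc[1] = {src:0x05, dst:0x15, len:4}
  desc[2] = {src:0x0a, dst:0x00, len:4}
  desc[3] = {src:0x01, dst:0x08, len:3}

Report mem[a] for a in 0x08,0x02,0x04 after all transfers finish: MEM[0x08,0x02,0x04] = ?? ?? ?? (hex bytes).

#0 dst[0x0e+3] := {0xba,0x31,0x0b}
#1 dst[0x15+4] := {0x31,0x0b,0x15,0x47}
#2 dst[0x00+4] := {0x98,0x2e,0x8a,0x63}
#3 dst[0x08+3] := {0x2e,0x8a,0x63}
query mem[0x08]=0x2e, mem[0x02]=0x8a, mem[0x04]=0xba

MEM[0x08,0x02,0x04] = 2e 8a ba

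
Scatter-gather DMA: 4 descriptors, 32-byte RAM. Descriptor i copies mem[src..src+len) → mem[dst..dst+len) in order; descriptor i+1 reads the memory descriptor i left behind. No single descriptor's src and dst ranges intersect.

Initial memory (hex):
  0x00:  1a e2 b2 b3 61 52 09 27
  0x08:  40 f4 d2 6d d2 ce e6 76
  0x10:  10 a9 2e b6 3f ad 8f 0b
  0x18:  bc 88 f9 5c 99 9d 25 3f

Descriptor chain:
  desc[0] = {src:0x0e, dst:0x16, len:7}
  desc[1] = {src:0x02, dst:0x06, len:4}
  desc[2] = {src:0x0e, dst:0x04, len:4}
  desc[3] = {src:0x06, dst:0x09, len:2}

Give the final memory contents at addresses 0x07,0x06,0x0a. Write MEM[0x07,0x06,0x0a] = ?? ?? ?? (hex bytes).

[0] 0x0e->0x16 len=7 : e6 76 10 a9 2e b6 3f
[1] 0x02->0x06 len=4 : b2 b3 61 52
[2] 0x0e->0x04 len=4 : e6 76 10 a9
[3] 0x06->0x09 len=2 : 10 a9
query mem[0x07]=0xa9, mem[0x06]=0x10, mem[0x0a]=0xa9

MEM[0x07,0x06,0x0a] = a9 10 a9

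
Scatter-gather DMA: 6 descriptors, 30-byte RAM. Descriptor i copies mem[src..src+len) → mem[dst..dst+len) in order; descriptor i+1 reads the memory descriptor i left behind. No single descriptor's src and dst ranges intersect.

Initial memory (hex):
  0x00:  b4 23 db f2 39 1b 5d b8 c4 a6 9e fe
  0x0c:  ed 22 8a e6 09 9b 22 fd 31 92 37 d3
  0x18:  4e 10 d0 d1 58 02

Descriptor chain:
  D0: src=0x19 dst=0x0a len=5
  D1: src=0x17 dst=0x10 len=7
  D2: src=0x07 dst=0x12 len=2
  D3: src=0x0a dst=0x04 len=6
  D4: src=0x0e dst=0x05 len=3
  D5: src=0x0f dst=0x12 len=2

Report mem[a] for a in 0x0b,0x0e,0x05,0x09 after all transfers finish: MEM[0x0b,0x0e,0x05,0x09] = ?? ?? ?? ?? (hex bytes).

MEM[0x0b,0x0e,0x05,0x09] = d0 02 02 e6

  after D0: wrote 5B at 0x0a = 10d0d15802
  after D1: wrote 7B at 0x10 = d34e10d0d15802
  after D2: wrote 2B at 0x12 = b8c4
  after D3: wrote 6B at 0x04 = 10d0d15802e6
  after D4: wrote 3B at 0x05 = 02e6d3
  after D5: wrote 2B at 0x12 = e6d3
query mem[0x0b]=0xd0, mem[0x0e]=0x02, mem[0x05]=0x02, mem[0x09]=0xe6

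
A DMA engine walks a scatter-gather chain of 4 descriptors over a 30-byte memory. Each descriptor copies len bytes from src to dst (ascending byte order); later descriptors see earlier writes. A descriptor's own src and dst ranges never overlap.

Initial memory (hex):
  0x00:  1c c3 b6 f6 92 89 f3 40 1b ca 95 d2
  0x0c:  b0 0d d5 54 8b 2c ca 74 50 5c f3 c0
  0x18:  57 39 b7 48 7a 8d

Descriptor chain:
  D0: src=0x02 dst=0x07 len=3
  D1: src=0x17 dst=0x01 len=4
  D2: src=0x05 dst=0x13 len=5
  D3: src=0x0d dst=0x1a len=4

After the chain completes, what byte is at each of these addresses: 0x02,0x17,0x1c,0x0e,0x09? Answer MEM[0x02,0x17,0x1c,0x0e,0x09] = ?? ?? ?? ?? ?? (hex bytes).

[0] 0x02->0x07 len=3 : b6 f6 92
[1] 0x17->0x01 len=4 : c0 57 39 b7
[2] 0x05->0x13 len=5 : 89 f3 b6 f6 92
[3] 0x0d->0x1a len=4 : 0d d5 54 8b
query mem[0x02]=0x57, mem[0x17]=0x92, mem[0x1c]=0x54, mem[0x0e]=0xd5, mem[0x09]=0x92

MEM[0x02,0x17,0x1c,0x0e,0x09] = 57 92 54 d5 92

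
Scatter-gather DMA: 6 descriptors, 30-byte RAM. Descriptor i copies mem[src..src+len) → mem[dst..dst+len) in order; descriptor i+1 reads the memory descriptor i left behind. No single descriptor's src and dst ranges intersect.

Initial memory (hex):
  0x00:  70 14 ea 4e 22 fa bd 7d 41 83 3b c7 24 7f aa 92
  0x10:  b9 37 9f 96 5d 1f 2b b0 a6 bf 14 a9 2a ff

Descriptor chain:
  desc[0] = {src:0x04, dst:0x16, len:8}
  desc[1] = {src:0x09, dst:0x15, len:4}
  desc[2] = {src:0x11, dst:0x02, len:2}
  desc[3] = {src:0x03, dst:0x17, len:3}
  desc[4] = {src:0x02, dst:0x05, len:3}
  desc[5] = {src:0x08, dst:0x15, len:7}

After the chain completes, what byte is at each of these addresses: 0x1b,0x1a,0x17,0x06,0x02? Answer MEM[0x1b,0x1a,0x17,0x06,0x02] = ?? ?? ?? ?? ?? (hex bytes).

MEM[0x1b,0x1a,0x17,0x06,0x02] = aa 7f 3b 9f 37

D0: mem[0x16..0x1d] <- [22 fa bd 7d 41 83 3b c7]
D1: mem[0x15..0x18] <- [83 3b c7 24]
D2: mem[0x02..0x03] <- [37 9f]
D3: mem[0x17..0x19] <- [9f 22 fa]
D4: mem[0x05..0x07] <- [37 9f 22]
D5: mem[0x15..0x1b] <- [41 83 3b c7 24 7f aa]
query mem[0x1b]=0xaa, mem[0x1a]=0x7f, mem[0x17]=0x3b, mem[0x06]=0x9f, mem[0x02]=0x37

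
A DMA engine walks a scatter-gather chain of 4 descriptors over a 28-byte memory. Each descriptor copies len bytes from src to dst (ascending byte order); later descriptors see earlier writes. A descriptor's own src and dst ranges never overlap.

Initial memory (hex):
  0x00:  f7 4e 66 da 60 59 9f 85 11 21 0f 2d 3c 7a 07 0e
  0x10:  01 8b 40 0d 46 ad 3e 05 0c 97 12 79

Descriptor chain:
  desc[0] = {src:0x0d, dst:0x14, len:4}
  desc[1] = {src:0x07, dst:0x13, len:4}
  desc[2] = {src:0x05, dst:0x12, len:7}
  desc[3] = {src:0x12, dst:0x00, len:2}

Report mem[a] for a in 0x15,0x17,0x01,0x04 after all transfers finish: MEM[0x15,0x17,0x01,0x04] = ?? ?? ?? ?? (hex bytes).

MEM[0x15,0x17,0x01,0x04] = 11 0f 9f 60

[0] 0x0d->0x14 len=4 : 7a 07 0e 01
[1] 0x07->0x13 len=4 : 85 11 21 0f
[2] 0x05->0x12 len=7 : 59 9f 85 11 21 0f 2d
[3] 0x12->0x00 len=2 : 59 9f
query mem[0x15]=0x11, mem[0x17]=0x0f, mem[0x01]=0x9f, mem[0x04]=0x60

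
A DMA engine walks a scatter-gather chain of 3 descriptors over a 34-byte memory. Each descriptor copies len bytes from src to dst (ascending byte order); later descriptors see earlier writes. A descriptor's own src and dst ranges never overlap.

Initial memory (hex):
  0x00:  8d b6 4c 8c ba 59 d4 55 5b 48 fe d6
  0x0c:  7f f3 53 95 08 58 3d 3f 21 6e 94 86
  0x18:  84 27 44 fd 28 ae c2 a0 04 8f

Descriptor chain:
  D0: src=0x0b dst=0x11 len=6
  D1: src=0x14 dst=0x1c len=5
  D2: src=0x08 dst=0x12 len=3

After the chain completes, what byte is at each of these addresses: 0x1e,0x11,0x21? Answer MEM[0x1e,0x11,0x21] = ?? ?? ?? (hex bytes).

#0 dst[0x11+6] := {0xd6,0x7f,0xf3,0x53,0x95,0x08}
#1 dst[0x1c+5] := {0x53,0x95,0x08,0x86,0x84}
#2 dst[0x12+3] := {0x5b,0x48,0xfe}
query mem[0x1e]=0x08, mem[0x11]=0xd6, mem[0x21]=0x8f

MEM[0x1e,0x11,0x21] = 08 d6 8f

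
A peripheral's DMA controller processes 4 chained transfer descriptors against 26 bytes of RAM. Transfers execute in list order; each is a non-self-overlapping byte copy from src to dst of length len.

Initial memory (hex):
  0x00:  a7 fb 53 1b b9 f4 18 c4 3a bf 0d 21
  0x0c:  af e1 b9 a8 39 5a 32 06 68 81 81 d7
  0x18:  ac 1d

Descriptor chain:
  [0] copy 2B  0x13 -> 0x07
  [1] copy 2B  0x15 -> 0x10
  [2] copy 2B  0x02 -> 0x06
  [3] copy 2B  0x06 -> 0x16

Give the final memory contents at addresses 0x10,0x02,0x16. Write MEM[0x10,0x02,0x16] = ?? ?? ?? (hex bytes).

MEM[0x10,0x02,0x16] = 81 53 53

[0] 0x13->0x07 len=2 : 06 68
[1] 0x15->0x10 len=2 : 81 81
[2] 0x02->0x06 len=2 : 53 1b
[3] 0x06->0x16 len=2 : 53 1b
query mem[0x10]=0x81, mem[0x02]=0x53, mem[0x16]=0x53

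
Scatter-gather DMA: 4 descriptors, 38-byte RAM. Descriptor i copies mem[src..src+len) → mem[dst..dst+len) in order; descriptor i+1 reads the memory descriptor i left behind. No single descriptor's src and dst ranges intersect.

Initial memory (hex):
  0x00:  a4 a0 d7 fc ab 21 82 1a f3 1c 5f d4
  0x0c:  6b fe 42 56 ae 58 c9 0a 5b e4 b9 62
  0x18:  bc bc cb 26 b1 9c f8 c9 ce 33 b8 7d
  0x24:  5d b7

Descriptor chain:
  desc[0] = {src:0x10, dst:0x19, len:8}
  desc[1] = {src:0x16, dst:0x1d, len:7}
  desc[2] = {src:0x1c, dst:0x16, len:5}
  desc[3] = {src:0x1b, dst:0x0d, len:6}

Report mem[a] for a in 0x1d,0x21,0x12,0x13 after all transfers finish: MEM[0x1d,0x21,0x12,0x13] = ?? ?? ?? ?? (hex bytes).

MEM[0x1d,0x21,0x12,0x13] = b9 58 ae 0a

D0: mem[0x19..0x20] <- [ae 58 c9 0a 5b e4 b9 62]
D1: mem[0x1d..0x23] <- [b9 62 bc ae 58 c9 0a]
D2: mem[0x16..0x1a] <- [0a b9 62 bc ae]
D3: mem[0x0d..0x12] <- [c9 0a b9 62 bc ae]
query mem[0x1d]=0xb9, mem[0x21]=0x58, mem[0x12]=0xae, mem[0x13]=0x0a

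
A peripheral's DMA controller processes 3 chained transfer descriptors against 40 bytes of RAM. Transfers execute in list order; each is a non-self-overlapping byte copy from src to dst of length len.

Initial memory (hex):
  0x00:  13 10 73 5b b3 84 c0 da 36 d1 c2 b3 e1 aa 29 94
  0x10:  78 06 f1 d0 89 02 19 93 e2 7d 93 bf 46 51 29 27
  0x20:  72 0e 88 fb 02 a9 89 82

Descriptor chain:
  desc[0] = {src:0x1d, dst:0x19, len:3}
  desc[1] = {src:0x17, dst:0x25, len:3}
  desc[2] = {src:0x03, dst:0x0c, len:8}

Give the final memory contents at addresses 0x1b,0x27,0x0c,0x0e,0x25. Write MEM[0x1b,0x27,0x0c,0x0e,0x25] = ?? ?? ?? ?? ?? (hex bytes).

MEM[0x1b,0x27,0x0c,0x0e,0x25] = 27 51 5b 84 93

[0] 0x1d->0x19 len=3 : 51 29 27
[1] 0x17->0x25 len=3 : 93 e2 51
[2] 0x03->0x0c len=8 : 5b b3 84 c0 da 36 d1 c2
query mem[0x1b]=0x27, mem[0x27]=0x51, mem[0x0c]=0x5b, mem[0x0e]=0x84, mem[0x25]=0x93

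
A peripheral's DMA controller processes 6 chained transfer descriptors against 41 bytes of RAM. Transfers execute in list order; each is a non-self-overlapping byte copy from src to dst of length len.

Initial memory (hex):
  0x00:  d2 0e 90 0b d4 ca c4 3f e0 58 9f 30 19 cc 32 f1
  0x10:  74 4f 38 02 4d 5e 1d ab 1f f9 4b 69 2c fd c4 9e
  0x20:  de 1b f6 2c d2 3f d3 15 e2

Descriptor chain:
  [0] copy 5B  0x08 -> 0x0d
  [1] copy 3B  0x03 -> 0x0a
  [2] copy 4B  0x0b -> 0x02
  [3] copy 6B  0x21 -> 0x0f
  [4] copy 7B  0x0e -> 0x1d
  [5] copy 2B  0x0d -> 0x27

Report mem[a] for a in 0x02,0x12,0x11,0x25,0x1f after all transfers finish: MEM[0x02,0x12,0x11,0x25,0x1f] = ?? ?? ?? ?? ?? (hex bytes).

MEM[0x02,0x12,0x11,0x25,0x1f] = d4 d2 2c 3f f6

D0: mem[0x0d..0x11] <- [e0 58 9f 30 19]
D1: mem[0x0a..0x0c] <- [0b d4 ca]
D2: mem[0x02..0x05] <- [d4 ca e0 58]
D3: mem[0x0f..0x14] <- [1b f6 2c d2 3f d3]
D4: mem[0x1d..0x23] <- [58 1b f6 2c d2 3f d3]
D5: mem[0x27..0x28] <- [e0 58]
query mem[0x02]=0xd4, mem[0x12]=0xd2, mem[0x11]=0x2c, mem[0x25]=0x3f, mem[0x1f]=0xf6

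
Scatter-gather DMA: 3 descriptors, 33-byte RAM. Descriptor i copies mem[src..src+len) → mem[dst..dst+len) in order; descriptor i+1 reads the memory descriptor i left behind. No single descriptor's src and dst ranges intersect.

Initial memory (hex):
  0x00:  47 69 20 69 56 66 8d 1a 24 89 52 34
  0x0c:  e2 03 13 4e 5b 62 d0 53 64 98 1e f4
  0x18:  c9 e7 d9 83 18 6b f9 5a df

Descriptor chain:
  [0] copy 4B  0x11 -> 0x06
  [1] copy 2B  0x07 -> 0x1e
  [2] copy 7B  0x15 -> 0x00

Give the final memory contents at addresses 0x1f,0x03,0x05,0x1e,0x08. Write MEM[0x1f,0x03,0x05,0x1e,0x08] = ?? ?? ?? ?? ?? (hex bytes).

MEM[0x1f,0x03,0x05,0x1e,0x08] = 53 c9 d9 d0 53

  after D0: wrote 4B at 0x06 = 62d05364
  after D1: wrote 2B at 0x1e = d053
  after D2: wrote 7B at 0x00 = 981ef4c9e7d983
query mem[0x1f]=0x53, mem[0x03]=0xc9, mem[0x05]=0xd9, mem[0x1e]=0xd0, mem[0x08]=0x53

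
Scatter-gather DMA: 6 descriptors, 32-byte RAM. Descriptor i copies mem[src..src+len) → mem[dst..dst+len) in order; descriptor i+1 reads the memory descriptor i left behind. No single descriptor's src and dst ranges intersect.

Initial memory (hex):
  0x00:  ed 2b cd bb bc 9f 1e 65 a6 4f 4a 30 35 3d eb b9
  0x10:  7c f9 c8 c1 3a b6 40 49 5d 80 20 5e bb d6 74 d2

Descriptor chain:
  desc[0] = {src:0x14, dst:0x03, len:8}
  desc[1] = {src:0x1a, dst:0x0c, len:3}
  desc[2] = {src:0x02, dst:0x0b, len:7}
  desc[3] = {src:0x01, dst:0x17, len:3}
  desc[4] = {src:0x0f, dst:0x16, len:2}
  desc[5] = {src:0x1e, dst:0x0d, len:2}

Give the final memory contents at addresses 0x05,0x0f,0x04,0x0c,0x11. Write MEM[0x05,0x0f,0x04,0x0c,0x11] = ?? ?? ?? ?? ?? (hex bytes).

MEM[0x05,0x0f,0x04,0x0c,0x11] = 40 49 b6 3a 80

[0] 0x14->0x03 len=8 : 3a b6 40 49 5d 80 20 5e
[1] 0x1a->0x0c len=3 : 20 5e bb
[2] 0x02->0x0b len=7 : cd 3a b6 40 49 5d 80
[3] 0x01->0x17 len=3 : 2b cd 3a
[4] 0x0f->0x16 len=2 : 49 5d
[5] 0x1e->0x0d len=2 : 74 d2
query mem[0x05]=0x40, mem[0x0f]=0x49, mem[0x04]=0xb6, mem[0x0c]=0x3a, mem[0x11]=0x80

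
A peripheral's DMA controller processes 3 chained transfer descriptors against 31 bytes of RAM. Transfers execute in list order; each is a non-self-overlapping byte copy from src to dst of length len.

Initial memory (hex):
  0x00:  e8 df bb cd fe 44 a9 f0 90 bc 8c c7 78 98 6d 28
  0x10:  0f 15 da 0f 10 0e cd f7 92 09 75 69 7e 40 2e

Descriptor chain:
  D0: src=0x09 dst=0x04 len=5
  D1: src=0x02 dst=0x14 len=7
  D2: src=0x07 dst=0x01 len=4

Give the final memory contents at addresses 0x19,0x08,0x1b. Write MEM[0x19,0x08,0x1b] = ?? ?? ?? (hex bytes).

[0] 0x09->0x04 len=5 : bc 8c c7 78 98
[1] 0x02->0x14 len=7 : bb cd bc 8c c7 78 98
[2] 0x07->0x01 len=4 : 78 98 bc 8c
query mem[0x19]=0x78, mem[0x08]=0x98, mem[0x1b]=0x69

MEM[0x19,0x08,0x1b] = 78 98 69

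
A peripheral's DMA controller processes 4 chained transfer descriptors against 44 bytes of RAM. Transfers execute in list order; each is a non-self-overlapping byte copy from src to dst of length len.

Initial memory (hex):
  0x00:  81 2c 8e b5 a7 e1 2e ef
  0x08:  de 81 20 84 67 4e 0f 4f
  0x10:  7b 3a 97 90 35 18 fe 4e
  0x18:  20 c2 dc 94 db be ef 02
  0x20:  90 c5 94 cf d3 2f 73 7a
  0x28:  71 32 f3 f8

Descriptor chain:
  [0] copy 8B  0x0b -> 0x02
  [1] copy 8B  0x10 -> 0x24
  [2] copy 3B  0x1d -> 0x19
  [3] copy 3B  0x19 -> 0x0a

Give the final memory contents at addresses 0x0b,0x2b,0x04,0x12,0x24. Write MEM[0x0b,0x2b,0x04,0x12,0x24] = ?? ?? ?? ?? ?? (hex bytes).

MEM[0x0b,0x2b,0x04,0x12,0x24] = ef 4e 4e 97 7b

D0: mem[0x02..0x09] <- [84 67 4e 0f 4f 7b 3a 97]
D1: mem[0x24..0x2b] <- [7b 3a 97 90 35 18 fe 4e]
D2: mem[0x19..0x1b] <- [be ef 02]
D3: mem[0x0a..0x0c] <- [be ef 02]
query mem[0x0b]=0xef, mem[0x2b]=0x4e, mem[0x04]=0x4e, mem[0x12]=0x97, mem[0x24]=0x7b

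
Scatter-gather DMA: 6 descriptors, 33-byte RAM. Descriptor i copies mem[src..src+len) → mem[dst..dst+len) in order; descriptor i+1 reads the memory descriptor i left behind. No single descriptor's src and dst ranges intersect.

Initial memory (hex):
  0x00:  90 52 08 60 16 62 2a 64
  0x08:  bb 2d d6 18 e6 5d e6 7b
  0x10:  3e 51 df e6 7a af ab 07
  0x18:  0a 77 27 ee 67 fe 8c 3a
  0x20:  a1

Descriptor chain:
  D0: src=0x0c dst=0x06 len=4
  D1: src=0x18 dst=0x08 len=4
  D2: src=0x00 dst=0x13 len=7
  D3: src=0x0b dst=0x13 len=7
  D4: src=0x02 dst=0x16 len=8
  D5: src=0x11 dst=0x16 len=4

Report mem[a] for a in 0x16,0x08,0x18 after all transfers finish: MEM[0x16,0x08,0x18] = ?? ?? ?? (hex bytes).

MEM[0x16,0x08,0x18] = 51 0a ee

#0 dst[0x06+4] := {0xe6,0x5d,0xe6,0x7b}
#1 dst[0x08+4] := {0x0a,0x77,0x27,0xee}
#2 dst[0x13+7] := {0x90,0x52,0x08,0x60,0x16,0x62,0xe6}
#3 dst[0x13+7] := {0xee,0xe6,0x5d,0xe6,0x7b,0x3e,0x51}
#4 dst[0x16+8] := {0x08,0x60,0x16,0x62,0xe6,0x5d,0x0a,0x77}
#5 dst[0x16+4] := {0x51,0xdf,0xee,0xe6}
query mem[0x16]=0x51, mem[0x08]=0x0a, mem[0x18]=0xee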